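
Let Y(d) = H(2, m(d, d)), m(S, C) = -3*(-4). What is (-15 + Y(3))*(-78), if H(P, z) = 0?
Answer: 1170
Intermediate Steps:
m(S, C) = 12
Y(d) = 0
(-15 + Y(3))*(-78) = (-15 + 0)*(-78) = -15*(-78) = 1170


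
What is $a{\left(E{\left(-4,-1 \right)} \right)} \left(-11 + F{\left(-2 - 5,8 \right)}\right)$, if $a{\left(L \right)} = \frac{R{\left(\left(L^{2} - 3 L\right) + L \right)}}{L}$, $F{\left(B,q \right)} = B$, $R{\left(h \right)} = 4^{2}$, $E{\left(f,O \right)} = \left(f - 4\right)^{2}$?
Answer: $- \frac{9}{2} \approx -4.5$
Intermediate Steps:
$E{\left(f,O \right)} = \left(-4 + f\right)^{2}$
$R{\left(h \right)} = 16$
$a{\left(L \right)} = \frac{16}{L}$
$a{\left(E{\left(-4,-1 \right)} \right)} \left(-11 + F{\left(-2 - 5,8 \right)}\right) = \frac{16}{\left(-4 - 4\right)^{2}} \left(-11 - 7\right) = \frac{16}{\left(-8\right)^{2}} \left(-11 - 7\right) = \frac{16}{64} \left(-11 - 7\right) = 16 \cdot \frac{1}{64} \left(-18\right) = \frac{1}{4} \left(-18\right) = - \frac{9}{2}$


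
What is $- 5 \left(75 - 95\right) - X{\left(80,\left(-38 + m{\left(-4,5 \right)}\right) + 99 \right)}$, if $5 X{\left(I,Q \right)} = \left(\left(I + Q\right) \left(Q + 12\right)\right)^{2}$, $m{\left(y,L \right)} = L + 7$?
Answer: $-33825905$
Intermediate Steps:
$m{\left(y,L \right)} = 7 + L$
$X{\left(I,Q \right)} = \frac{\left(12 + Q\right)^{2} \left(I + Q\right)^{2}}{5}$ ($X{\left(I,Q \right)} = \frac{\left(\left(I + Q\right) \left(Q + 12\right)\right)^{2}}{5} = \frac{\left(\left(I + Q\right) \left(12 + Q\right)\right)^{2}}{5} = \frac{\left(\left(12 + Q\right) \left(I + Q\right)\right)^{2}}{5} = \frac{\left(12 + Q\right)^{2} \left(I + Q\right)^{2}}{5}$)
$- 5 \left(75 - 95\right) - X{\left(80,\left(-38 + m{\left(-4,5 \right)}\right) + 99 \right)} = - 5 \left(75 - 95\right) - \frac{\left(12 + \left(\left(-38 + \left(7 + 5\right)\right) + 99\right)\right)^{2} \left(80 + \left(\left(-38 + \left(7 + 5\right)\right) + 99\right)\right)^{2}}{5} = \left(-5\right) \left(-20\right) - \frac{\left(12 + \left(\left(-38 + 12\right) + 99\right)\right)^{2} \left(80 + \left(\left(-38 + 12\right) + 99\right)\right)^{2}}{5} = 100 - \frac{\left(12 + \left(-26 + 99\right)\right)^{2} \left(80 + \left(-26 + 99\right)\right)^{2}}{5} = 100 - \frac{\left(12 + 73\right)^{2} \left(80 + 73\right)^{2}}{5} = 100 - \frac{85^{2} \cdot 153^{2}}{5} = 100 - \frac{1}{5} \cdot 7225 \cdot 23409 = 100 - 33826005 = -33825905$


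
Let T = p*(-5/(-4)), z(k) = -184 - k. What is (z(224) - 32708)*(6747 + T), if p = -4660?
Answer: -30532952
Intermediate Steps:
T = -5825 (T = -(-23300)/(-4) = -(-23300)*(-1)/4 = -4660*5/4 = -5825)
(z(224) - 32708)*(6747 + T) = ((-184 - 1*224) - 32708)*(6747 - 5825) = ((-184 - 224) - 32708)*922 = (-408 - 32708)*922 = -33116*922 = -30532952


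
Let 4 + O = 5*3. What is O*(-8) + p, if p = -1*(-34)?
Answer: -54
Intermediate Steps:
O = 11 (O = -4 + 5*3 = -4 + 15 = 11)
p = 34
O*(-8) + p = 11*(-8) + 34 = -88 + 34 = -54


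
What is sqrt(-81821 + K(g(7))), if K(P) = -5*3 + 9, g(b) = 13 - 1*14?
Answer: I*sqrt(81827) ≈ 286.05*I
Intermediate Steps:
g(b) = -1 (g(b) = 13 - 14 = -1)
K(P) = -6 (K(P) = -15 + 9 = -6)
sqrt(-81821 + K(g(7))) = sqrt(-81821 - 6) = sqrt(-81827) = I*sqrt(81827)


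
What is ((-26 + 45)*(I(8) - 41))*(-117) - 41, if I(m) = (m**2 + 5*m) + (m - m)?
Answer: -140090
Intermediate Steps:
I(m) = m**2 + 5*m (I(m) = (m**2 + 5*m) + 0 = m**2 + 5*m)
((-26 + 45)*(I(8) - 41))*(-117) - 41 = ((-26 + 45)*(8*(5 + 8) - 41))*(-117) - 41 = (19*(8*13 - 41))*(-117) - 41 = (19*(104 - 41))*(-117) - 41 = (19*63)*(-117) - 41 = 1197*(-117) - 41 = -140049 - 41 = -140090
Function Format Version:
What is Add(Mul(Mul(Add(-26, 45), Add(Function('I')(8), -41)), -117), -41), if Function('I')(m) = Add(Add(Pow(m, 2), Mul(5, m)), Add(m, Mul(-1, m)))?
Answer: -140090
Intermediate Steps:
Function('I')(m) = Add(Pow(m, 2), Mul(5, m)) (Function('I')(m) = Add(Add(Pow(m, 2), Mul(5, m)), 0) = Add(Pow(m, 2), Mul(5, m)))
Add(Mul(Mul(Add(-26, 45), Add(Function('I')(8), -41)), -117), -41) = Add(Mul(Mul(Add(-26, 45), Add(Mul(8, Add(5, 8)), -41)), -117), -41) = Add(Mul(Mul(19, Add(Mul(8, 13), -41)), -117), -41) = Add(Mul(Mul(19, Add(104, -41)), -117), -41) = Add(Mul(Mul(19, 63), -117), -41) = Add(Mul(1197, -117), -41) = Add(-140049, -41) = -140090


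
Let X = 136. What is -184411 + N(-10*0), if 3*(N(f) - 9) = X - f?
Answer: -553070/3 ≈ -1.8436e+5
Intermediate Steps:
N(f) = 163/3 - f/3 (N(f) = 9 + (136 - f)/3 = 9 + (136/3 - f/3) = 163/3 - f/3)
-184411 + N(-10*0) = -184411 + (163/3 - (-10)*0/3) = -184411 + (163/3 - ⅓*0) = -184411 + (163/3 + 0) = -184411 + 163/3 = -553070/3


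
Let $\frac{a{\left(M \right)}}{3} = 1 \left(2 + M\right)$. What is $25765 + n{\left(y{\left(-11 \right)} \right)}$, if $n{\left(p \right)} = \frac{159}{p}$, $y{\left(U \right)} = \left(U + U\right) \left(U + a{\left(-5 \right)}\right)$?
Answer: $\frac{11336759}{440} \approx 25765.0$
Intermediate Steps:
$a{\left(M \right)} = 6 + 3 M$ ($a{\left(M \right)} = 3 \cdot 1 \left(2 + M\right) = 3 \left(2 + M\right) = 6 + 3 M$)
$y{\left(U \right)} = 2 U \left(-9 + U\right)$ ($y{\left(U \right)} = \left(U + U\right) \left(U + \left(6 + 3 \left(-5\right)\right)\right) = 2 U \left(U + \left(6 - 15\right)\right) = 2 U \left(U - 9\right) = 2 U \left(-9 + U\right)$)
$25765 + n{\left(y{\left(-11 \right)} \right)} = 25765 + \frac{159}{2 \left(-11\right) \left(-9 - 11\right)} = 25765 + \frac{159}{2 \left(-11\right) \left(-20\right)} = 25765 + \frac{159}{440} = \frac{11336759}{440}$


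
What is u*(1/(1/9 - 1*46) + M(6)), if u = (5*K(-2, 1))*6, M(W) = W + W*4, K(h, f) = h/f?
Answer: -742860/413 ≈ -1798.7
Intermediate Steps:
M(W) = 5*W (M(W) = W + 4*W = 5*W)
u = -60 (u = (5*(-2/1))*6 = (5*(-2*1))*6 = (5*(-2))*6 = -10*6 = -60)
u*(1/(1/9 - 1*46) + M(6)) = -60*(1/(1/9 - 1*46) + 5*6) = -60*(1/(⅑ - 46) + 30) = -60*(1/(-413/9) + 30) = -60*(-9/413 + 30) = -60*12381/413 = -742860/413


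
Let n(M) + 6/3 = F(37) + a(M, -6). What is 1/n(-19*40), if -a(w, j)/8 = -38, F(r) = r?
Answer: 1/339 ≈ 0.0029499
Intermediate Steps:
a(w, j) = 304 (a(w, j) = -8*(-38) = 304)
n(M) = 339 (n(M) = -2 + (37 + 304) = -2 + 341 = 339)
1/n(-19*40) = 1/339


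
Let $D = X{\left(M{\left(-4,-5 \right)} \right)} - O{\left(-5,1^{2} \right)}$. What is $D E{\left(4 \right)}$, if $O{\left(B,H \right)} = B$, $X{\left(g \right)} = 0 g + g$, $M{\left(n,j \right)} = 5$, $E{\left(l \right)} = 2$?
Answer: $20$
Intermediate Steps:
$X{\left(g \right)} = g$ ($X{\left(g \right)} = 0 + g = g$)
$D = 10$ ($D = 5 - -5 = 5 + 5 = 10$)
$D E{\left(4 \right)} = 10 \cdot 2 = 20$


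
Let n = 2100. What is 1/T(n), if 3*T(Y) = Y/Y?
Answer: 3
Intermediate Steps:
T(Y) = ⅓ (T(Y) = (Y/Y)/3 = (⅓)*1 = ⅓)
1/T(n) = 1/(⅓) = 3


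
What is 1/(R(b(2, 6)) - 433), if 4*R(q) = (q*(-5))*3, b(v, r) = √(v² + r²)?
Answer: -866/373853 + 15*√10/373853 ≈ -0.0021895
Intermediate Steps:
b(v, r) = √(r² + v²)
R(q) = -15*q/4 (R(q) = ((q*(-5))*3)/4 = (-5*q*3)/4 = (-15*q)/4 = -15*q/4)
1/(R(b(2, 6)) - 433) = 1/(-15*√(6² + 2²)/4 - 433) = 1/(-15*√(36 + 4)/4 - 433) = 1/(-15*√10/2 - 433) = 1/(-433 - 15*√10/2)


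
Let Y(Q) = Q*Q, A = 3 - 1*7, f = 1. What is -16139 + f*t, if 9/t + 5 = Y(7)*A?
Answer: -1081316/67 ≈ -16139.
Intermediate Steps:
A = -4 (A = 3 - 7 = -4)
Y(Q) = Q**2
t = -3/67 (t = 9/(-5 + 7**2*(-4)) = 9/(-5 + 49*(-4)) = 9/(-5 - 196) = 9/(-201) = 9*(-1/201) = -3/67 ≈ -0.044776)
-16139 + f*t = -16139 + 1*(-3/67) = -16139 - 3/67 = -1081316/67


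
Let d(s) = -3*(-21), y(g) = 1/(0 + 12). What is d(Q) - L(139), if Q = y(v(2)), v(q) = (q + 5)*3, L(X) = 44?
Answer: 19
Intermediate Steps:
v(q) = 15 + 3*q (v(q) = (5 + q)*3 = 15 + 3*q)
y(g) = 1/12
Q = 1/12 ≈ 0.083333
d(s) = 63
d(Q) - L(139) = 63 - 1*44 = 63 - 44 = 19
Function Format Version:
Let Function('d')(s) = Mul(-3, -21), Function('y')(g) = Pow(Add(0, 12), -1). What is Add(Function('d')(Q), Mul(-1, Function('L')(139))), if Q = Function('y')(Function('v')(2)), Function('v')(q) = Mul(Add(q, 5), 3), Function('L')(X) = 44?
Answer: 19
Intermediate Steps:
Function('v')(q) = Add(15, Mul(3, q)) (Function('v')(q) = Mul(Add(5, q), 3) = Add(15, Mul(3, q)))
Function('y')(g) = Rational(1, 12) (Function('y')(g) = Pow(12, -1) = Rational(1, 12))
Q = Rational(1, 12) ≈ 0.083333
Function('d')(s) = 63
Add(Function('d')(Q), Mul(-1, Function('L')(139))) = Add(63, Mul(-1, 44)) = Add(63, -44) = 19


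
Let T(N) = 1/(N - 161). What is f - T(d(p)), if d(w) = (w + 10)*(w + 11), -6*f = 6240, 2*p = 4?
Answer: -5199/5 ≈ -1039.8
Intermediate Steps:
p = 2 (p = (½)*4 = 2)
f = -1040 (f = -⅙*6240 = -1040)
d(w) = (10 + w)*(11 + w)
T(N) = 1/(-161 + N)
f - T(d(p)) = -1040 - 1/(-161 + (110 + 2² + 21*2)) = -1040 - 1/(-161 + (110 + 4 + 42)) = -1040 - 1/(-161 + 156) = -1040 - 1/(-5) = -1040 - 1*(-⅕) = -1040 + ⅕ = -5199/5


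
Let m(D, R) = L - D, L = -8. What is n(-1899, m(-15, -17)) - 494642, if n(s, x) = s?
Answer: -496541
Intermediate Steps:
m(D, R) = -8 - D
n(-1899, m(-15, -17)) - 494642 = -1899 - 494642 = -496541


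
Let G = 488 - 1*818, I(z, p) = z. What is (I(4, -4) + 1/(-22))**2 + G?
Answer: -152151/484 ≈ -314.36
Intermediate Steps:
G = -330 (G = 488 - 818 = -330)
(I(4, -4) + 1/(-22))**2 + G = (4 + 1/(-22))**2 - 330 = (4 - 1/22)**2 - 330 = (87/22)**2 - 330 = 7569/484 - 330 = -152151/484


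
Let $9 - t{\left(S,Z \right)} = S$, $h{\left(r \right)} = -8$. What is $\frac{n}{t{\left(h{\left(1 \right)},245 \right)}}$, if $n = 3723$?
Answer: $219$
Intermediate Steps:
$t{\left(S,Z \right)} = 9 - S$
$\frac{n}{t{\left(h{\left(1 \right)},245 \right)}} = \frac{3723}{9 - -8} = \frac{3723}{9 + 8} = \frac{3723}{17} = 3723 \cdot \frac{1}{17} = 219$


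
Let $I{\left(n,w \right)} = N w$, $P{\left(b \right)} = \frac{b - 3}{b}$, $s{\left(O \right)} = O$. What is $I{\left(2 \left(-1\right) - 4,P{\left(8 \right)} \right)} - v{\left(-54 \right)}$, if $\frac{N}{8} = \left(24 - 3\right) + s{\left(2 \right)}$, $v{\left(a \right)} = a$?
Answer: $169$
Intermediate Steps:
$P{\left(b \right)} = \frac{-3 + b}{b}$ ($P{\left(b \right)} = \frac{b - 3}{b} = \frac{-3 + b}{b}$)
$N = 184$ ($N = 8 \left(\left(24 - 3\right) + 2\right) = 8 \left(21 + 2\right) = 8 \cdot 23 = 184$)
$I{\left(n,w \right)} = 184 w$
$I{\left(2 \left(-1\right) - 4,P{\left(8 \right)} \right)} - v{\left(-54 \right)} = 184 \frac{-3 + 8}{8} - -54 = 184 \cdot \frac{1}{8} \cdot 5 + 54 = 184 \cdot \frac{5}{8} + 54 = 115 + 54 = 169$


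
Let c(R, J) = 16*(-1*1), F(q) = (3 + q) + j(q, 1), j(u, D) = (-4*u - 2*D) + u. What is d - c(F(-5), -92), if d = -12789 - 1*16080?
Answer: -28853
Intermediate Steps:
d = -28869 (d = -12789 - 16080 = -28869)
j(u, D) = -3*u - 2*D
F(q) = 1 - 2*q (F(q) = (3 + q) + (-3*q - 2*1) = (3 + q) + (-3*q - 2) = (3 + q) + (-2 - 3*q) = 1 - 2*q)
c(R, J) = -16 (c(R, J) = 16*(-1) = -16)
d - c(F(-5), -92) = -28869 - 1*(-16) = -28869 + 16 = -28853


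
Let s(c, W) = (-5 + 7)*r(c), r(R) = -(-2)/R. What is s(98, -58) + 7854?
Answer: 384848/49 ≈ 7854.0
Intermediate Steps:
r(R) = 2/R
s(c, W) = 4/c (s(c, W) = (-5 + 7)*(2/c) = 2*(2/c) = 4/c)
s(98, -58) + 7854 = 4/98 + 7854 = 4*(1/98) + 7854 = 2/49 + 7854 = 384848/49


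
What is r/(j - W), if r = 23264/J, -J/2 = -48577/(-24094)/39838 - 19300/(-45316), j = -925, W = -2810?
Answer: -126488896447700416/8731054693286705 ≈ -14.487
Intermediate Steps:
J = -4631859253733/5437108684994 (J = -2*(-48577/(-24094)/39838 - 19300/(-45316)) = -2*(-48577*(-1/24094)*(1/39838) - 19300*(-1/45316)) = -2*((48577/24094)*(1/39838) + 4825/11329) = -2*(48577/959856772 + 4825/11329) = -2*4631859253733/10874217369988 = -4631859253733/5437108684994 ≈ -0.85190)
r = -126488896447700416/4631859253733 (r = 23264/(-4631859253733/5437108684994) = 23264*(-5437108684994/4631859253733) = -126488896447700416/4631859253733 ≈ -27308.)
r/(j - W) = -126488896447700416/(4631859253733*(-925 - 1*(-2810))) = -126488896447700416/(4631859253733*(-925 + 2810)) = -126488896447700416/4631859253733/1885 = -126488896447700416/4631859253733*1/1885 = -126488896447700416/8731054693286705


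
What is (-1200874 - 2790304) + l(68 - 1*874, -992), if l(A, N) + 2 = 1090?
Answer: -3990090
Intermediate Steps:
l(A, N) = 1088 (l(A, N) = -2 + 1090 = 1088)
(-1200874 - 2790304) + l(68 - 1*874, -992) = (-1200874 - 2790304) + 1088 = -3991178 + 1088 = -3990090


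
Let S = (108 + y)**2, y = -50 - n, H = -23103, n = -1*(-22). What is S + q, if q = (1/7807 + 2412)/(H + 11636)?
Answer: 116002807739/89522869 ≈ 1295.8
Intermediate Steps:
n = 22
y = -72 (y = -50 - 1*22 = -50 - 22 = -72)
q = -18830485/89522869 (q = (1/7807 + 2412)/(-23103 + 11636) = (1/7807 + 2412)/(-11467) = (18830485/7807)*(-1/11467) = -18830485/89522869 ≈ -0.21034)
S = 1296 (S = (108 - 72)**2 = 36**2 = 1296)
S + q = 1296 - 18830485/89522869 = 116002807739/89522869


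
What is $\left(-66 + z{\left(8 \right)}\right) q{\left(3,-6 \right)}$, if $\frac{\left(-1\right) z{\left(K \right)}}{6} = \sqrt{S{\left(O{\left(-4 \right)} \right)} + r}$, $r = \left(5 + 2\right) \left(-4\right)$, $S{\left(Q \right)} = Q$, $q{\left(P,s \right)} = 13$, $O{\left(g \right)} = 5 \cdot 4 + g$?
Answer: $-858 - 156 i \sqrt{3} \approx -858.0 - 270.2 i$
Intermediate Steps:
$O{\left(g \right)} = 20 + g$
$r = -28$ ($r = 7 \left(-4\right) = -28$)
$z{\left(K \right)} = - 12 i \sqrt{3}$ ($z{\left(K \right)} = - 6 \sqrt{\left(20 - 4\right) - 28} = - 6 \sqrt{16 - 28} = - 6 \sqrt{-12} = - 6 \cdot 2 i \sqrt{3} = - 12 i \sqrt{3}$)
$\left(-66 + z{\left(8 \right)}\right) q{\left(3,-6 \right)} = \left(-66 - 12 i \sqrt{3}\right) 13 = -858 - 156 i \sqrt{3}$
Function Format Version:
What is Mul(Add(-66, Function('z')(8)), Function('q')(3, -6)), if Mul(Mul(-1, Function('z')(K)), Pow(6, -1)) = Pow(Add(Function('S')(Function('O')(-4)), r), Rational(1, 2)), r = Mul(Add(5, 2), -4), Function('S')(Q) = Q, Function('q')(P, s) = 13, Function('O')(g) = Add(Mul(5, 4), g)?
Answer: Add(-858, Mul(-156, I, Pow(3, Rational(1, 2)))) ≈ Add(-858.00, Mul(-270.20, I))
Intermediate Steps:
Function('O')(g) = Add(20, g)
r = -28 (r = Mul(7, -4) = -28)
Function('z')(K) = Mul(-12, I, Pow(3, Rational(1, 2))) (Function('z')(K) = Mul(-6, Pow(Add(Add(20, -4), -28), Rational(1, 2))) = Mul(-6, Pow(Add(16, -28), Rational(1, 2))) = Mul(-6, Pow(-12, Rational(1, 2))) = Mul(-6, Mul(2, I, Pow(3, Rational(1, 2)))) = Mul(-12, I, Pow(3, Rational(1, 2))))
Mul(Add(-66, Function('z')(8)), Function('q')(3, -6)) = Mul(Add(-66, Mul(-12, I, Pow(3, Rational(1, 2)))), 13) = Add(-858, Mul(-156, I, Pow(3, Rational(1, 2))))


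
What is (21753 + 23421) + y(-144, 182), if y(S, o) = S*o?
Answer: 18966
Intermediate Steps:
(21753 + 23421) + y(-144, 182) = (21753 + 23421) - 144*182 = 45174 - 26208 = 18966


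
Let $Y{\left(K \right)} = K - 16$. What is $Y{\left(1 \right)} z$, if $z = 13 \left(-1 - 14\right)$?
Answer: $2925$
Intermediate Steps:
$Y{\left(K \right)} = -16 + K$ ($Y{\left(K \right)} = K - 16 = -16 + K$)
$z = -195$ ($z = 13 \left(-15\right) = -195$)
$Y{\left(1 \right)} z = \left(-16 + 1\right) \left(-195\right) = \left(-15\right) \left(-195\right) = 2925$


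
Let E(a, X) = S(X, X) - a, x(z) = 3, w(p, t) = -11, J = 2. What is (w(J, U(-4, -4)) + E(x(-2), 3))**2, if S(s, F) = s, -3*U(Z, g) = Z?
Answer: 121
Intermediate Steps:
U(Z, g) = -Z/3
E(a, X) = X - a
(w(J, U(-4, -4)) + E(x(-2), 3))**2 = (-11 + (3 - 1*3))**2 = (-11 + (3 - 3))**2 = (-11 + 0)**2 = (-11)**2 = 121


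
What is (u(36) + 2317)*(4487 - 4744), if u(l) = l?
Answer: -604721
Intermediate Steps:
(u(36) + 2317)*(4487 - 4744) = (36 + 2317)*(4487 - 4744) = 2353*(-257) = -604721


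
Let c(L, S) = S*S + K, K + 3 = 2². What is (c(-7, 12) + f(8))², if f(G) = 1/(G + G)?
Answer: 5387041/256 ≈ 21043.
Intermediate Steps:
K = 1 (K = -3 + 2² = -3 + 4 = 1)
c(L, S) = 1 + S² (c(L, S) = S*S + 1 = S² + 1 = 1 + S²)
f(G) = 1/(2*G)
(c(-7, 12) + f(8))² = ((1 + 12²) + (½)/8)² = ((1 + 144) + (½)*(⅛))² = (145 + 1/16)² = (2321/16)² = 5387041/256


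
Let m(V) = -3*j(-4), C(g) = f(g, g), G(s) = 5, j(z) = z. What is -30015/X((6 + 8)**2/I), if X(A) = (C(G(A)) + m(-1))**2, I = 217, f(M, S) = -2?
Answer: -6003/20 ≈ -300.15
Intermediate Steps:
C(g) = -2
m(V) = 12 (m(V) = -3*(-4) = 12)
X(A) = 100 (X(A) = (-2 + 12)**2 = 10**2 = 100)
-30015/X((6 + 8)**2/I) = -30015/100 = -30015*1/100 = -6003/20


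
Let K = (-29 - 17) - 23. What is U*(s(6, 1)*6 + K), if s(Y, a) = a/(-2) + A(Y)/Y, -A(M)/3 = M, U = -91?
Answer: 8190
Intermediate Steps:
A(M) = -3*M
s(Y, a) = -3 - a/2 (s(Y, a) = a/(-2) + (-3*Y)/Y = a*(-½) - 3 = -a/2 - 3 = -3 - a/2)
K = -69 (K = -46 - 23 = -69)
U*(s(6, 1)*6 + K) = -91*((-3 - ½*1)*6 - 69) = -91*((-3 - ½)*6 - 69) = -91*(-7/2*6 - 69) = -91*(-21 - 69) = -91*(-90) = 8190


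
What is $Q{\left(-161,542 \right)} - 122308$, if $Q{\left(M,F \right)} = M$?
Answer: $-122469$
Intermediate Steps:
$Q{\left(-161,542 \right)} - 122308 = -161 - 122308 = -122469$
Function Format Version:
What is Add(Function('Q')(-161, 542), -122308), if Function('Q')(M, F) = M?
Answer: -122469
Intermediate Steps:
Add(Function('Q')(-161, 542), -122308) = Add(-161, -122308) = -122469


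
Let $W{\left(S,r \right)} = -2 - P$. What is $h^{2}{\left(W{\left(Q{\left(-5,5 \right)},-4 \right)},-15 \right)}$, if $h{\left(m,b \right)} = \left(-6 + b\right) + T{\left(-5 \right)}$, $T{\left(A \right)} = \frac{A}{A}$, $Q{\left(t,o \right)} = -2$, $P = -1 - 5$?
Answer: $400$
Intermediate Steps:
$P = -6$ ($P = -1 - 5 = -6$)
$T{\left(A \right)} = 1$
$W{\left(S,r \right)} = 4$ ($W{\left(S,r \right)} = -2 - -6 = -2 + 6 = 4$)
$h{\left(m,b \right)} = -5 + b$ ($h{\left(m,b \right)} = \left(-6 + b\right) + 1 = -5 + b$)
$h^{2}{\left(W{\left(Q{\left(-5,5 \right)},-4 \right)},-15 \right)} = \left(-5 - 15\right)^{2} = \left(-20\right)^{2} = 400$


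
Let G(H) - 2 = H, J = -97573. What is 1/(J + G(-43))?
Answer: -1/97614 ≈ -1.0244e-5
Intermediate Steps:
G(H) = 2 + H
1/(J + G(-43)) = 1/(-97573 + (2 - 43)) = 1/(-97573 - 41) = 1/(-97614) = -1/97614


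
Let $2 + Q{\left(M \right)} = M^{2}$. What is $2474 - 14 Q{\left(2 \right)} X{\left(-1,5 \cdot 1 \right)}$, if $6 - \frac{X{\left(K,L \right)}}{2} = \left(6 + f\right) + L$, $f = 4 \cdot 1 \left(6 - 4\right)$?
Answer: $3202$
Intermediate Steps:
$f = 8$ ($f = 4 \left(6 - 4\right) = 4 \cdot 2 = 8$)
$Q{\left(M \right)} = -2 + M^{2}$
$X{\left(K,L \right)} = -16 - 2 L$ ($X{\left(K,L \right)} = 12 - 2 \left(\left(6 + 8\right) + L\right) = 12 - 2 \left(14 + L\right) = 12 - \left(28 + 2 L\right) = -16 - 2 L$)
$2474 - 14 Q{\left(2 \right)} X{\left(-1,5 \cdot 1 \right)} = 2474 - 14 \left(-2 + 2^{2}\right) \left(-16 - 2 \cdot 5 \cdot 1\right) = 2474 - 14 \left(-2 + 4\right) \left(-16 - 10\right) = 2474 - 14 \cdot 2 \left(-16 - 10\right) = 2474 - 28 \left(-26\right) = 2474 - -728 = 2474 + 728 = 3202$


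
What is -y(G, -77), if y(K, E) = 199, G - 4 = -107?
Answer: -199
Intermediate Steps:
G = -103 (G = 4 - 107 = -103)
-y(G, -77) = -1*199 = -199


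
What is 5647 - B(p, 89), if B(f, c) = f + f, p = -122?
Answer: 5891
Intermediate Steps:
B(f, c) = 2*f
5647 - B(p, 89) = 5647 - 2*(-122) = 5647 - 1*(-244) = 5647 + 244 = 5891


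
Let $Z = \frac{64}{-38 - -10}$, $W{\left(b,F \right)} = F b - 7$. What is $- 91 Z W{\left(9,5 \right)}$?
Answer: $7904$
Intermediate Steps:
$W{\left(b,F \right)} = -7 + F b$
$Z = - \frac{16}{7}$ ($Z = \frac{64}{-38 + 10} = \frac{64}{-28} = 64 \left(- \frac{1}{28}\right) = - \frac{16}{7} \approx -2.2857$)
$- 91 Z W{\left(9,5 \right)} = \left(-91\right) \left(- \frac{16}{7}\right) \left(-7 + 5 \cdot 9\right) = 208 \left(-7 + 45\right) = 208 \cdot 38 = 7904$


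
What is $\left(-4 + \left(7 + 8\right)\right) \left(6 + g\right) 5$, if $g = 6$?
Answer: $660$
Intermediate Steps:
$\left(-4 + \left(7 + 8\right)\right) \left(6 + g\right) 5 = \left(-4 + \left(7 + 8\right)\right) \left(6 + 6\right) 5 = \left(-4 + 15\right) 12 \cdot 5 = 11 \cdot 60 = 660$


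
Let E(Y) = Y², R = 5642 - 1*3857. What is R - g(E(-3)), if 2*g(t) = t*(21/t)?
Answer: 3549/2 ≈ 1774.5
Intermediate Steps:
R = 1785 (R = 5642 - 3857 = 1785)
g(t) = 21/2 (g(t) = (t*(21/t))/2 = (½)*21 = 21/2)
R - g(E(-3)) = 1785 - 1*21/2 = 1785 - 21/2 = 3549/2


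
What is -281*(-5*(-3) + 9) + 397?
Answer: -6347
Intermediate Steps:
-281*(-5*(-3) + 9) + 397 = -281*(15 + 9) + 397 = -6744 + 397 = -6347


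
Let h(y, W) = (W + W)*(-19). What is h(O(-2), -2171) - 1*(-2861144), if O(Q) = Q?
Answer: 2943642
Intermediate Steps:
h(y, W) = -38*W (h(y, W) = (2*W)*(-19) = -38*W)
h(O(-2), -2171) - 1*(-2861144) = -38*(-2171) - 1*(-2861144) = 82498 + 2861144 = 2943642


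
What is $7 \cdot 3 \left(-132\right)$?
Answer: $-2772$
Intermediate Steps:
$7 \cdot 3 \left(-132\right) = 21 \left(-132\right) = -2772$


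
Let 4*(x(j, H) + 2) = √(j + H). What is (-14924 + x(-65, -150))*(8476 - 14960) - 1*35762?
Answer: 96744422 - 1621*I*√215 ≈ 9.6744e+7 - 23769.0*I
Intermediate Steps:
x(j, H) = -2 + √(H + j)/4 (x(j, H) = -2 + √(j + H)/4 = -2 + √(H + j)/4)
(-14924 + x(-65, -150))*(8476 - 14960) - 1*35762 = (-14924 + (-2 + √(-150 - 65)/4))*(8476 - 14960) - 1*35762 = (-14924 + (-2 + √(-215)/4))*(-6484) - 35762 = (-14924 + (-2 + (I*√215)/4))*(-6484) - 35762 = (-14924 + (-2 + I*√215/4))*(-6484) - 35762 = (-14926 + I*√215/4)*(-6484) - 35762 = (96780184 - 1621*I*√215) - 35762 = 96744422 - 1621*I*√215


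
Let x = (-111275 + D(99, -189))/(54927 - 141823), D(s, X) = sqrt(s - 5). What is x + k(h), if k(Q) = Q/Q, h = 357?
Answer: 198171/86896 - sqrt(94)/86896 ≈ 2.2804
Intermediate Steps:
D(s, X) = sqrt(-5 + s)
x = 111275/86896 - sqrt(94)/86896 (x = (-111275 + sqrt(-5 + 99))/(54927 - 141823) = (-111275 + sqrt(94))/(-86896) = (-111275 + sqrt(94))*(-1/86896) = 111275/86896 - sqrt(94)/86896 ≈ 1.2804)
k(Q) = 1
x + k(h) = (111275/86896 - sqrt(94)/86896) + 1 = 198171/86896 - sqrt(94)/86896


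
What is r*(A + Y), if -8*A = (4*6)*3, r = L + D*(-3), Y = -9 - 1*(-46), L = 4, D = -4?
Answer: 448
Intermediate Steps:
Y = 37 (Y = -9 + 46 = 37)
r = 16 (r = 4 - 4*(-3) = 4 + 12 = 16)
A = -9 (A = -4*6*3/8 = -3*3 = -⅛*72 = -9)
r*(A + Y) = 16*(-9 + 37) = 16*28 = 448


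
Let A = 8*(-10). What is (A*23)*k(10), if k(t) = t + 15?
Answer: -46000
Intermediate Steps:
k(t) = 15 + t
A = -80
(A*23)*k(10) = (-80*23)*(15 + 10) = -1840*25 = -46000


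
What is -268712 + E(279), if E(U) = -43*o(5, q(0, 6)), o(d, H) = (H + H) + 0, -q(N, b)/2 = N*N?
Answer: -268712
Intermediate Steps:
q(N, b) = -2*N**2 (q(N, b) = -2*N*N = -2*N**2)
o(d, H) = 2*H (o(d, H) = 2*H + 0 = 2*H)
E(U) = 0 (E(U) = -86*(-2*0**2) = -86*(-2*0) = -86*0 = -43*0 = 0)
-268712 + E(279) = -268712 + 0 = -268712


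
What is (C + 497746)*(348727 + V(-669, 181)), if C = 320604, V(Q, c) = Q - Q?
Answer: 285380740450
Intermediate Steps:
V(Q, c) = 0
(C + 497746)*(348727 + V(-669, 181)) = (320604 + 497746)*(348727 + 0) = 818350*348727 = 285380740450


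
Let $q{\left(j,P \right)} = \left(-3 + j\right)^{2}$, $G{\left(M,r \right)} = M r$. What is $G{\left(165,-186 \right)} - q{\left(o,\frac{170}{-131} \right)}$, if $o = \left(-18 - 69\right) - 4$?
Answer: $-39526$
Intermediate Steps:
$o = -91$ ($o = -87 - 4 = -91$)
$G{\left(165,-186 \right)} - q{\left(o,\frac{170}{-131} \right)} = 165 \left(-186\right) - \left(-3 - 91\right)^{2} = -30690 - \left(-94\right)^{2} = -30690 - 8836 = -39526$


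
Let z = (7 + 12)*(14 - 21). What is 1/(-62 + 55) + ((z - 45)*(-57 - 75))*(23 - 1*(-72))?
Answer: 15624839/7 ≈ 2.2321e+6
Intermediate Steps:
z = -133 (z = 19*(-7) = -133)
1/(-62 + 55) + ((z - 45)*(-57 - 75))*(23 - 1*(-72)) = 1/(-62 + 55) + ((-133 - 45)*(-57 - 75))*(23 - 1*(-72)) = 1/(-7) + (-178*(-132))*(23 + 72) = -⅐ + 23496*95 = -⅐ + 2232120 = 15624839/7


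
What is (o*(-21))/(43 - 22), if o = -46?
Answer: 46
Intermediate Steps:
(o*(-21))/(43 - 22) = (-46*(-21))/(43 - 22) = 966/21 = 966*(1/21) = 46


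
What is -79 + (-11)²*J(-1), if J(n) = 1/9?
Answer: -590/9 ≈ -65.556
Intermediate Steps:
J(n) = ⅑
-79 + (-11)²*J(-1) = -79 + (-11)²*(⅑) = -79 + 121*(⅑) = -79 + 121/9 = -590/9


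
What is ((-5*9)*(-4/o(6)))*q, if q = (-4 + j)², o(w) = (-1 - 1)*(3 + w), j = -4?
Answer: -640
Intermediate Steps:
o(w) = -6 - 2*w (o(w) = -2*(3 + w) = -6 - 2*w)
q = 64 (q = (-4 - 4)² = (-8)² = 64)
((-5*9)*(-4/o(6)))*q = ((-5*9)*(-4/(-6 - 2*6)))*64 = -(-180)/(-6 - 12)*64 = -(-180)/(-18)*64 = -(-180)*(-1)/18*64 = -45*2/9*64 = -10*64 = -640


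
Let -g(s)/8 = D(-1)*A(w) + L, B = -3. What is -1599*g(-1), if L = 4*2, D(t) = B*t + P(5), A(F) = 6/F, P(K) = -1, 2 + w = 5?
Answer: 153504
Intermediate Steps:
w = 3 (w = -2 + 5 = 3)
D(t) = -1 - 3*t (D(t) = -3*t - 1 = -1 - 3*t)
L = 8
g(s) = -96 (g(s) = -8*((-1 - 3*(-1))*(6/3) + 8) = -8*((-1 + 3)*(6*(⅓)) + 8) = -8*(2*2 + 8) = -8*(4 + 8) = -8*12 = -96)
-1599*g(-1) = -1599*(-96) = 153504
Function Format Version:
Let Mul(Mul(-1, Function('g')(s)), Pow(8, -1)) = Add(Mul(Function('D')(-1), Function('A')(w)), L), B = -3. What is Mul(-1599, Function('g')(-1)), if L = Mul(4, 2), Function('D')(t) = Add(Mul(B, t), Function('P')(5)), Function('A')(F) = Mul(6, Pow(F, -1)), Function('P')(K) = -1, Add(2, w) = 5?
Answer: 153504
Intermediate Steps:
w = 3 (w = Add(-2, 5) = 3)
Function('D')(t) = Add(-1, Mul(-3, t)) (Function('D')(t) = Add(Mul(-3, t), -1) = Add(-1, Mul(-3, t)))
L = 8
Function('g')(s) = -96 (Function('g')(s) = Mul(-8, Add(Mul(Add(-1, Mul(-3, -1)), Mul(6, Pow(3, -1))), 8)) = Mul(-8, Add(Mul(Add(-1, 3), Mul(6, Rational(1, 3))), 8)) = Mul(-8, Add(Mul(2, 2), 8)) = Mul(-8, Add(4, 8)) = Mul(-8, 12) = -96)
Mul(-1599, Function('g')(-1)) = Mul(-1599, -96) = 153504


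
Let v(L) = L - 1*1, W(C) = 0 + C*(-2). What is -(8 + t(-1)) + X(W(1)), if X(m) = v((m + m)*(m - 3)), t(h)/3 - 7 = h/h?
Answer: -13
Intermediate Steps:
t(h) = 24 (t(h) = 21 + 3*(h/h) = 21 + 3*1 = 21 + 3 = 24)
W(C) = -2*C (W(C) = 0 - 2*C = -2*C)
v(L) = -1 + L (v(L) = L - 1 = -1 + L)
X(m) = -1 + 2*m*(-3 + m) (X(m) = -1 + (m + m)*(m - 3) = -1 + (2*m)*(-3 + m) = -1 + 2*m*(-3 + m))
-(8 + t(-1)) + X(W(1)) = -(8 + 24) + (-1 + 2*(-2*1)*(-3 - 2*1)) = -1*32 + (-1 + 2*(-2)*(-3 - 2)) = -32 + (-1 + 2*(-2)*(-5)) = -32 + (-1 + 20) = -32 + 19 = -13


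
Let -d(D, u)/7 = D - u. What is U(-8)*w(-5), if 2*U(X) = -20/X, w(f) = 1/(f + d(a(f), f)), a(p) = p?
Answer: -¼ ≈ -0.25000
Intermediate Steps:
d(D, u) = -7*D + 7*u (d(D, u) = -7*(D - u) = -7*D + 7*u)
w(f) = 1/f (w(f) = 1/(f + (-7*f + 7*f)) = 1/(f + 0) = 1/f)
U(X) = -10/X (U(X) = (-20/X)/2 = -10/X)
U(-8)*w(-5) = -10/(-8)/(-5) = -10*(-⅛)*(-⅕) = (5/4)*(-⅕) = -¼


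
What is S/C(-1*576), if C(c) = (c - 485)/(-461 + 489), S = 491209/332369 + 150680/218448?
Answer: -275423722966/4814641828377 ≈ -0.057205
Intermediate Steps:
S = 19673123069/9075667914 (S = 491209*(1/332369) + 150680*(1/218448) = 491209/332369 + 18835/27306 = 19673123069/9075667914 ≈ 2.1677)
C(c) = -485/28 + c/28 (C(c) = (-485 + c)/28 = (-485 + c)*(1/28) = -485/28 + c/28)
S/C(-1*576) = 19673123069/(9075667914*(-485/28 + (-1*576)/28)) = 19673123069/(9075667914*(-485/28 + (1/28)*(-576))) = 19673123069/(9075667914*(-485/28 - 144/7)) = 19673123069/(9075667914*(-1061/28)) = (19673123069/9075667914)*(-28/1061) = -275423722966/4814641828377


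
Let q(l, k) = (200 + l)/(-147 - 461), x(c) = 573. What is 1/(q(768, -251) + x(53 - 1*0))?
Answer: 76/43427 ≈ 0.0017501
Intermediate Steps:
q(l, k) = -25/76 - l/608 (q(l, k) = (200 + l)/(-608) = (200 + l)*(-1/608) = -25/76 - l/608)
1/(q(768, -251) + x(53 - 1*0)) = 1/((-25/76 - 1/608*768) + 573) = 1/((-25/76 - 24/19) + 573) = 1/(-121/76 + 573) = 1/(43427/76) = 76/43427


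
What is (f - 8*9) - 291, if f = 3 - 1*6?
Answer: -366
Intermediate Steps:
f = -3 (f = 3 - 6 = -3)
(f - 8*9) - 291 = (-3 - 8*9) - 291 = (-3 - 72) - 291 = -75 - 291 = -366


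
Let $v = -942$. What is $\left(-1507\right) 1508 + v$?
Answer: $-2273498$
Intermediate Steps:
$\left(-1507\right) 1508 + v = \left(-1507\right) 1508 - 942 = -2272556 - 942 = -2273498$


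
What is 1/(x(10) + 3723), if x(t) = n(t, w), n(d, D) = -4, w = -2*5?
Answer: 1/3719 ≈ 0.00026889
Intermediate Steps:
w = -10
x(t) = -4
1/(x(10) + 3723) = 1/(-4 + 3723) = 1/3719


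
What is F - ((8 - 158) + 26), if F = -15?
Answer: 109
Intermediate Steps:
F - ((8 - 158) + 26) = -15 - ((8 - 158) + 26) = -15 - (-150 + 26) = -15 - 1*(-124) = -15 + 124 = 109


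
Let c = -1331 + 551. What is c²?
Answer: 608400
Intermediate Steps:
c = -780
c² = (-780)² = 608400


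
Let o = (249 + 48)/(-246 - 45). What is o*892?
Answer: -88308/97 ≈ -910.39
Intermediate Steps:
o = -99/97 (o = 297/(-291) = 297*(-1/291) = -99/97 ≈ -1.0206)
o*892 = -99/97*892 = -88308/97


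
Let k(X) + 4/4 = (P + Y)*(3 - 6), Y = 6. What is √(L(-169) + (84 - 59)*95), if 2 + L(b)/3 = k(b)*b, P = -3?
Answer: √7439 ≈ 86.250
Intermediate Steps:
k(X) = -10 (k(X) = -1 + (-3 + 6)*(3 - 6) = -1 + 3*(-3) = -1 - 9 = -10)
L(b) = -6 - 30*b (L(b) = -6 + 3*(-10*b) = -6 - 30*b)
√(L(-169) + (84 - 59)*95) = √((-6 - 30*(-169)) + (84 - 59)*95) = √((-6 + 5070) + 25*95) = √(5064 + 2375) = √7439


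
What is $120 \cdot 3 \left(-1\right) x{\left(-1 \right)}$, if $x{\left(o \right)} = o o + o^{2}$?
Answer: $-720$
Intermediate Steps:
$x{\left(o \right)} = 2 o^{2}$ ($x{\left(o \right)} = o^{2} + o^{2} = 2 o^{2}$)
$120 \cdot 3 \left(-1\right) x{\left(-1 \right)} = 120 \cdot 3 \left(-1\right) 2 \left(-1\right)^{2} = 120 \left(- 3 \cdot 2 \cdot 1\right) = 120 \left(\left(-3\right) 2\right) = 120 \left(-6\right) = -720$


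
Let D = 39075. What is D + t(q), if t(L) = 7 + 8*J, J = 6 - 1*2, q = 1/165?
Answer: 39114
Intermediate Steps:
q = 1/165 ≈ 0.0060606
J = 4 (J = 6 - 2 = 4)
t(L) = 39 (t(L) = 7 + 8*4 = 7 + 32 = 39)
D + t(q) = 39075 + 39 = 39114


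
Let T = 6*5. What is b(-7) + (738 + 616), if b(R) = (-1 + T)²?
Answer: 2195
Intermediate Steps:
T = 30
b(R) = 841 (b(R) = (-1 + 30)² = 29² = 841)
b(-7) + (738 + 616) = 841 + (738 + 616) = 841 + 1354 = 2195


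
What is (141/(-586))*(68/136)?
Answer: -141/1172 ≈ -0.12031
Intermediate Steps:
(141/(-586))*(68/136) = (141*(-1/586))*(68*(1/136)) = -141/586*½ = -141/1172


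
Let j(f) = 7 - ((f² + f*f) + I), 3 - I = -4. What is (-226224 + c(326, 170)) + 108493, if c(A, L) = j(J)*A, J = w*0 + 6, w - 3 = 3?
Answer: -141203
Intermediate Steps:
I = 7 (I = 3 - 1*(-4) = 3 + 4 = 7)
w = 6 (w = 3 + 3 = 6)
J = 6 (J = 6*0 + 6 = 0 + 6 = 6)
j(f) = -2*f² (j(f) = 7 - ((f² + f*f) + 7) = 7 - ((f² + f²) + 7) = 7 - (2*f² + 7) = 7 - (7 + 2*f²) = 7 + (-7 - 2*f²) = -2*f²)
c(A, L) = -72*A (c(A, L) = (-2*6²)*A = (-2*36)*A = -72*A)
(-226224 + c(326, 170)) + 108493 = (-226224 - 72*326) + 108493 = (-226224 - 23472) + 108493 = -249696 + 108493 = -141203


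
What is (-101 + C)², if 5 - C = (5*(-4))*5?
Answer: 16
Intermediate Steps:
C = 105 (C = 5 - 5*(-4)*5 = 5 - (-20)*5 = 5 - 1*(-100) = 5 + 100 = 105)
(-101 + C)² = (-101 + 105)² = 4² = 16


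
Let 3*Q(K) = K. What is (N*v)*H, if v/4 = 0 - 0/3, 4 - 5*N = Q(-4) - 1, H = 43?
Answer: 0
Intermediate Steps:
Q(K) = K/3
N = 19/15 (N = 4/5 - ((1/3)*(-4) - 1)/5 = 4/5 - (-4/3 - 1)/5 = 4/5 - 1/5*(-7/3) = 4/5 + 7/15 = 19/15 ≈ 1.2667)
v = 0 (v = 4*(0 - 0/3) = 4*(0 - 4*0) = 4*(0 + 0) = 4*0 = 0)
(N*v)*H = ((19/15)*0)*43 = 0*43 = 0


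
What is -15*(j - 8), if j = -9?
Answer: 255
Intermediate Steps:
-15*(j - 8) = -15*(-9 - 8) = -15*(-17) = 255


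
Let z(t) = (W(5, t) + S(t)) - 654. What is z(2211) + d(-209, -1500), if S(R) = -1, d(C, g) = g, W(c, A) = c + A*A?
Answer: 4886371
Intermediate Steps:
W(c, A) = c + A²
z(t) = -650 + t² (z(t) = ((5 + t²) - 1) - 654 = (4 + t²) - 654 = -650 + t²)
z(2211) + d(-209, -1500) = (-650 + 2211²) - 1500 = (-650 + 4888521) - 1500 = 4887871 - 1500 = 4886371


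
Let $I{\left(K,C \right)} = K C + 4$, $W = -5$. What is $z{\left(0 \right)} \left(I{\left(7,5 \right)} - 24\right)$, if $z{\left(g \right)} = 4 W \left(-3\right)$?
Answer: $900$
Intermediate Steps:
$z{\left(g \right)} = 60$ ($z{\left(g \right)} = 4 \left(-5\right) \left(-3\right) = \left(-20\right) \left(-3\right) = 60$)
$I{\left(K,C \right)} = 4 + C K$ ($I{\left(K,C \right)} = C K + 4 = 4 + C K$)
$z{\left(0 \right)} \left(I{\left(7,5 \right)} - 24\right) = 60 \left(\left(4 + 5 \cdot 7\right) - 24\right) = 60 \left(\left(4 + 35\right) - 24\right) = 60 \left(39 - 24\right) = 60 \cdot 15 = 900$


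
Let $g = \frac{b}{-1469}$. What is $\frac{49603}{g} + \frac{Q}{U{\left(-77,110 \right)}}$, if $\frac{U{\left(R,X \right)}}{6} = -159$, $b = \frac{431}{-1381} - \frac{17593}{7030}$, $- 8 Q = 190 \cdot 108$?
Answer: $\frac{74986771066670015}{2896541478} \approx 2.5888 \cdot 10^{7}$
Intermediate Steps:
$Q = -2565$ ($Q = - \frac{190 \cdot 108}{8} = \left(- \frac{1}{8}\right) 20520 = -2565$)
$b = - \frac{27325863}{9708430}$ ($b = 431 \left(- \frac{1}{1381}\right) - \frac{17593}{7030} = - \frac{431}{1381} - \frac{17593}{7030} = - \frac{27325863}{9708430} \approx -2.8147$)
$U{\left(R,X \right)} = -954$ ($U{\left(R,X \right)} = 6 \left(-159\right) = -954$)
$g = \frac{27325863}{14261683670}$ ($g = - \frac{27325863}{9708430 \left(-1469\right)} = \left(- \frac{27325863}{9708430}\right) \left(- \frac{1}{1469}\right) = \frac{27325863}{14261683670} \approx 0.001916$)
$\frac{49603}{g} + \frac{Q}{U{\left(-77,110 \right)}} = \frac{49603}{\frac{27325863}{14261683670}} - \frac{2565}{-954} = 49603 \cdot \frac{14261683670}{27325863} - - \frac{285}{106} = \frac{707422295083010}{27325863} + \frac{285}{106} = \frac{74986771066670015}{2896541478}$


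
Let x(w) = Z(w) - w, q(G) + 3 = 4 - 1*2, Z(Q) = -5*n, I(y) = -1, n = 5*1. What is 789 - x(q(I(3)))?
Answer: 813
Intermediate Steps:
n = 5
Z(Q) = -25 (Z(Q) = -5*5 = -25)
q(G) = -1 (q(G) = -3 + (4 - 1*2) = -3 + (4 - 2) = -3 + 2 = -1)
x(w) = -25 - w
789 - x(q(I(3))) = 789 - (-25 - 1*(-1)) = 789 - (-25 + 1) = 789 - 1*(-24) = 789 + 24 = 813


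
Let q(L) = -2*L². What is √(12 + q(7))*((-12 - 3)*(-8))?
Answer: 120*I*√86 ≈ 1112.8*I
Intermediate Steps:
√(12 + q(7))*((-12 - 3)*(-8)) = √(12 - 2*7²)*((-12 - 3)*(-8)) = √(12 - 2*49)*(-15*(-8)) = √(12 - 98)*120 = √(-86)*120 = (I*√86)*120 = 120*I*√86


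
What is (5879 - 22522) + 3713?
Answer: -12930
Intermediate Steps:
(5879 - 22522) + 3713 = -16643 + 3713 = -12930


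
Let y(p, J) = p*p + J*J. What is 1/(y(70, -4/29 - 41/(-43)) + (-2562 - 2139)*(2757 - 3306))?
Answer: 1555009/4020864001030 ≈ 3.8673e-7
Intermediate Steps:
y(p, J) = J**2 + p**2 (y(p, J) = p**2 + J**2 = J**2 + p**2)
1/(y(70, -4/29 - 41/(-43)) + (-2562 - 2139)*(2757 - 3306)) = 1/(((-4/29 - 41/(-43))**2 + 70**2) + (-2562 - 2139)*(2757 - 3306)) = 1/(((-4*1/29 - 41*(-1/43))**2 + 4900) - 4701*(-549)) = 1/(((-4/29 + 41/43)**2 + 4900) + 2580849) = 1/(((1017/1247)**2 + 4900) + 2580849) = 1/((1034289/1555009 + 4900) + 2580849) = 1/(7620578389/1555009 + 2580849) = 1/(4020864001030/1555009) = 1555009/4020864001030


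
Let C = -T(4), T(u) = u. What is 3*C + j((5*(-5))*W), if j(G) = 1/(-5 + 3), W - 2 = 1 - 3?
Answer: -25/2 ≈ -12.500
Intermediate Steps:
W = 0 (W = 2 + (1 - 3) = 2 - 2 = 0)
j(G) = -½ (j(G) = 1/(-2) = -½)
C = -4 (C = -1*4 = -4)
3*C + j((5*(-5))*W) = 3*(-4) - ½ = -12 - ½ = -25/2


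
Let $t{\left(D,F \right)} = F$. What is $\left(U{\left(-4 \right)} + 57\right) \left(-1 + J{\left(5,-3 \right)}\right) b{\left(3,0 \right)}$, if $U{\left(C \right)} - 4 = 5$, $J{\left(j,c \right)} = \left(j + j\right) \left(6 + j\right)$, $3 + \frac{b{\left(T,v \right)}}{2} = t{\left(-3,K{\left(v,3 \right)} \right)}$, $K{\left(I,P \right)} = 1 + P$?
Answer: $14388$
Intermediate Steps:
$b{\left(T,v \right)} = 2$ ($b{\left(T,v \right)} = -6 + 2 \left(1 + 3\right) = -6 + 2 \cdot 4 = -6 + 8 = 2$)
$J{\left(j,c \right)} = 2 j \left(6 + j\right)$
$U{\left(C \right)} = 9$ ($U{\left(C \right)} = 4 + 5 = 9$)
$\left(U{\left(-4 \right)} + 57\right) \left(-1 + J{\left(5,-3 \right)}\right) b{\left(3,0 \right)} = \left(9 + 57\right) \left(-1 + 2 \cdot 5 \left(6 + 5\right)\right) 2 = 66 \left(-1 + 2 \cdot 5 \cdot 11\right) 2 = 66 \left(-1 + 110\right) 2 = 66 \cdot 109 \cdot 2 = 66 \cdot 218 = 14388$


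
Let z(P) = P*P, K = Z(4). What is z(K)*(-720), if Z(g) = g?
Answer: -11520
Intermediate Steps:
K = 4
z(P) = P**2
z(K)*(-720) = 4**2*(-720) = 16*(-720) = -11520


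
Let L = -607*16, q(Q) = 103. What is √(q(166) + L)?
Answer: I*√9609 ≈ 98.026*I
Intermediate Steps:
L = -9712
√(q(166) + L) = √(103 - 9712) = √(-9609) = I*√9609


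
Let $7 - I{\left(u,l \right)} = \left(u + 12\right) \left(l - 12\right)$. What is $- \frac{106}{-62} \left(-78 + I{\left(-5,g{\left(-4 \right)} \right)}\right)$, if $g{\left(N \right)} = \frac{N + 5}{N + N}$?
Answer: $\frac{5883}{248} \approx 23.722$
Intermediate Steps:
$g{\left(N \right)} = \frac{5 + N}{2 N}$
$I{\left(u,l \right)} = 7 - \left(-12 + l\right) \left(12 + u\right)$ ($I{\left(u,l \right)} = 7 - \left(u + 12\right) \left(l - 12\right) = 7 - \left(12 + u\right) \left(-12 + l\right) = 7 - \left(-12 + l\right) \left(12 + u\right)$)
$- \frac{106}{-62} \left(-78 + I{\left(-5,g{\left(-4 \right)} \right)}\right) = - \frac{106}{-62} \left(-78 + \left(151 - 12 \frac{5 - 4}{2 \left(-4\right)} + 12 \left(-5\right) - \frac{5 - 4}{2 \left(-4\right)} \left(-5\right)\right)\right) = \left(-106\right) \left(- \frac{1}{62}\right) \left(-78 - \left(-91 + \frac{1}{2} \left(- \frac{1}{4}\right) 1 \left(-5\right) + 12 \cdot \frac{1}{2} \left(- \frac{1}{4}\right) 1\right)\right) = \frac{53 \left(-78 - \left(- \frac{185}{2} + \frac{5}{8}\right)\right)}{31} = \frac{53 \left(-78 + \left(151 + \frac{3}{2} - 60 - \frac{5}{8}\right)\right)}{31} = \frac{53 \left(-78 + \frac{735}{8}\right)}{31} = \frac{53}{31} \cdot \frac{111}{8} = \frac{5883}{248}$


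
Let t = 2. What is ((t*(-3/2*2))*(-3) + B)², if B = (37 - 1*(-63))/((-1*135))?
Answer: 217156/729 ≈ 297.88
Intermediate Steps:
B = -20/27 (B = (37 + 63)/(-135) = 100*(-1/135) = -20/27 ≈ -0.74074)
((t*(-3/2*2))*(-3) + B)² = ((2*(-3/2*2))*(-3) - 20/27)² = ((2*(-3))*(-3) - 20/27)² = (-6*(-3) - 20/27)² = (18 - 20/27)² = (466/27)² = 217156/729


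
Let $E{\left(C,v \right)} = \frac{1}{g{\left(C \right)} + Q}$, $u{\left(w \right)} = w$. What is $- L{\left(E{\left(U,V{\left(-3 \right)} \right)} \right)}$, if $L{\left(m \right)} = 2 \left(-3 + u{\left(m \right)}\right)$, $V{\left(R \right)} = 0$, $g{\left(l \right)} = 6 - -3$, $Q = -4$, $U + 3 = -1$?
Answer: $\frac{28}{5} \approx 5.6$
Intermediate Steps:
$U = -4$ ($U = -3 - 1 = -4$)
$g{\left(l \right)} = 9$ ($g{\left(l \right)} = 6 + 3 = 9$)
$E{\left(C,v \right)} = \frac{1}{5}$ ($E{\left(C,v \right)} = \frac{1}{9 - 4} = \frac{1}{5}$)
$L{\left(m \right)} = -6 + 2 m$ ($L{\left(m \right)} = 2 \left(-3 + m\right) = -6 + 2 m$)
$- L{\left(E{\left(U,V{\left(-3 \right)} \right)} \right)} = - (-6 + 2 \cdot \frac{1}{5}) = - (-6 + \frac{2}{5}) = \left(-1\right) \left(- \frac{28}{5}\right) = \frac{28}{5}$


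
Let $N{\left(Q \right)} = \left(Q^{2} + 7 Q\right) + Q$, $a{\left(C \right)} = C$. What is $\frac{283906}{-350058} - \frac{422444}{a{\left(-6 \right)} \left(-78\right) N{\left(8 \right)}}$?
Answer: $- \frac{6870291949}{873744768} \approx -7.863$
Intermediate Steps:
$N{\left(Q \right)} = Q^{2} + 8 Q$
$\frac{283906}{-350058} - \frac{422444}{a{\left(-6 \right)} \left(-78\right) N{\left(8 \right)}} = \frac{283906}{-350058} - \frac{422444}{\left(-6\right) \left(-78\right) 8 \left(8 + 8\right)} = 283906 \left(- \frac{1}{350058}\right) - \frac{422444}{468 \cdot 8 \cdot 16} = - \frac{141953}{175029} - \frac{422444}{468 \cdot 128} = - \frac{141953}{175029} - \frac{422444}{59904} = - \frac{141953}{175029} - \frac{105611}{14976} = - \frac{6870291949}{873744768}$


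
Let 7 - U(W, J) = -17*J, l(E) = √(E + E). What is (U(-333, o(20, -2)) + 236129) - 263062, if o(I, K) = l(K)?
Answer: -26926 + 34*I ≈ -26926.0 + 34.0*I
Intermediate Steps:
l(E) = √2*√E (l(E) = √(2*E) = √2*√E)
o(I, K) = √2*√K
U(W, J) = 7 + 17*J (U(W, J) = 7 - (-17)*J = 7 + 17*J)
(U(-333, o(20, -2)) + 236129) - 263062 = ((7 + 17*(√2*√(-2))) + 236129) - 263062 = ((7 + 17*(√2*(I*√2))) + 236129) - 263062 = ((7 + 17*(2*I)) + 236129) - 263062 = ((7 + 34*I) + 236129) - 263062 = (236136 + 34*I) - 263062 = -26926 + 34*I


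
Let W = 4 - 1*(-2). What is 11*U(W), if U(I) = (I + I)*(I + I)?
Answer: 1584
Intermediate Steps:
W = 6 (W = 4 + 2 = 6)
U(I) = 4*I² (U(I) = (2*I)*(2*I) = 4*I²)
11*U(W) = 11*(4*6²) = 11*(4*36) = 11*144 = 1584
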